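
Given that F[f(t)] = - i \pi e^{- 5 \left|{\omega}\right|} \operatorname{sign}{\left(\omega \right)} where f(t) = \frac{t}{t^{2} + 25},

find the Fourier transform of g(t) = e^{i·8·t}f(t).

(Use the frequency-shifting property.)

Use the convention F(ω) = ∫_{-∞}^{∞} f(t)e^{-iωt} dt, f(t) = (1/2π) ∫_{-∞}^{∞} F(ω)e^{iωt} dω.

F[g](ω) = - i \pi e^{- 5 \left|{\omega - 8}\right|} \operatorname{sign}{\left(\omega - 8 \right)}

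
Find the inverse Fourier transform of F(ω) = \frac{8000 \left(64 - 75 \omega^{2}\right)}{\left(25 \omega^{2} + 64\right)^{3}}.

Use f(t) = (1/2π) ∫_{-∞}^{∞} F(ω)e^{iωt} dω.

f(t) = 2 t^{2} e^{- \frac{8 \left|{t}\right|}{5}}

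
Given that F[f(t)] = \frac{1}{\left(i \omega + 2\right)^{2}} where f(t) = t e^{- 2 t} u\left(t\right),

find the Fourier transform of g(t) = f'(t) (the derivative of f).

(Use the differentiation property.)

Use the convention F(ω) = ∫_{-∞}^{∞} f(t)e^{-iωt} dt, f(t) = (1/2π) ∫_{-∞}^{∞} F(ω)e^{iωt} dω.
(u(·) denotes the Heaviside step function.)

F[g](ω) = \frac{i \omega}{\left(i \omega + 2\right)^{2}}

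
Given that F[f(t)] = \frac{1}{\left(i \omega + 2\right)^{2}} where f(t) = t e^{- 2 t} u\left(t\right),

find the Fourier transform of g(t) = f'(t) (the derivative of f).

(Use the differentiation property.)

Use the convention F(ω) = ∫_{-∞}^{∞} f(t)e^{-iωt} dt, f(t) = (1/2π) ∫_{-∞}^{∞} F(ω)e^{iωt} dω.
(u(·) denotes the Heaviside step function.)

F[g](ω) = \frac{i \omega}{\left(i \omega + 2\right)^{2}}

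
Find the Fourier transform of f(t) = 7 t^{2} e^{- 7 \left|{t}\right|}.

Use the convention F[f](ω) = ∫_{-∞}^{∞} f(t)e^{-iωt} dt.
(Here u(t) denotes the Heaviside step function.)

F(ω) = \frac{196 \left(49 - 3 \omega^{2}\right)}{\left(\omega^{2} + 49\right)^{3}}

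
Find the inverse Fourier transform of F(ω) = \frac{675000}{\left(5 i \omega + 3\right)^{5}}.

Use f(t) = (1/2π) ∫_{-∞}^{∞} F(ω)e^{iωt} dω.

f(t) = 9 t^{4} e^{- \frac{3 t}{5}} u\left(t\right)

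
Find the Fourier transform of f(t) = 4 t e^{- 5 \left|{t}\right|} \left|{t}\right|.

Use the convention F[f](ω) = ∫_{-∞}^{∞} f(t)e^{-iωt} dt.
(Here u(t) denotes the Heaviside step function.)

F(ω) = \frac{16 i \omega \left(\omega^{2} - 75\right)}{\left(\omega^{2} + 25\right)^{3}}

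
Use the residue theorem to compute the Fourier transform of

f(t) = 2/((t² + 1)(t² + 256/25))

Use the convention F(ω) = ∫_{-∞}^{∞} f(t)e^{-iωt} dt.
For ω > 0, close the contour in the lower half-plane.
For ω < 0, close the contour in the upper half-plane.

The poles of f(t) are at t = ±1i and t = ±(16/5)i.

Let g(z) = f(z)e^{-iωz}; for large |z| the factor e^{-iωz} decays in the lower half-plane when ω > 0 and in the upper half-plane when ω < 0.

Case ω > 0 (lower half-plane, clockwise contour ⇒ F(ω) = -2πi·ΣRes):
  Res_{z = - i} g(z) = \frac{25 i e^{- \omega}}{231}
  Res_{z = - \frac{16 i}{5}} g(z) = - \frac{125 i e^{- \frac{16 \omega}{5}}}{3696}
  F(ω) = -2πi·ΣRes = \frac{50 \pi e^{- \omega}}{231} - \frac{125 \pi e^{- \frac{16 \omega}{5}}}{1848}

Case ω < 0 (upper half-plane, counterclockwise contour ⇒ F(ω) = +2πi·ΣRes):
  Res_{z = i} g(z) = - \frac{25 i e^{\omega}}{231}
  Res_{z = \frac{16 i}{5}} g(z) = \frac{125 i e^{\frac{16 \omega}{5}}}{3696}
  F(ω) = 2πi·ΣRes = \frac{25 \pi \left(- 5 e^{\frac{16 \omega}{5}} + 16 e^{\omega}\right)}{1848}

Both cases combine into a single formula in |ω|:

F(ω) = \frac{50 \pi e^{- \left|{\omega}\right|}}{231} - \frac{125 \pi e^{- \frac{16 \left|{\omega}\right|}{5}}}{1848}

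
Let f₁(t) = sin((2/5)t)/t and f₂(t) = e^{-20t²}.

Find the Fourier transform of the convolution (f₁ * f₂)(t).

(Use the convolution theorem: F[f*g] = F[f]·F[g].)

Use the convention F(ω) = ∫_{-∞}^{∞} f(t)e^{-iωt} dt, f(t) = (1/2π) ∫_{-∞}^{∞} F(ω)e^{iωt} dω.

F[f₁*f₂](ω) = \begin{cases} \frac{\sqrt{5} \pi^{\frac{3}{2}} e^{- \frac{\omega^{2}}{80}}}{10} & \text{for}\: \omega > - \frac{2}{5} \wedge \omega < \frac{2}{5} \\0 & \text{otherwise} \end{cases}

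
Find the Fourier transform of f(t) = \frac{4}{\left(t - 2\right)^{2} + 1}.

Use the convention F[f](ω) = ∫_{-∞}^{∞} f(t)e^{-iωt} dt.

F(ω) = 4 \pi e^{- 2 i \omega - \left|{\omega}\right|}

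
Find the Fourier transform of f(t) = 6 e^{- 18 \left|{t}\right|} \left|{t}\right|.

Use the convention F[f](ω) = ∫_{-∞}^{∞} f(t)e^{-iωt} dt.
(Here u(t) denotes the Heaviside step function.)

F(ω) = \frac{12 \left(324 - \omega^{2}\right)}{\left(\omega^{2} + 324\right)^{2}}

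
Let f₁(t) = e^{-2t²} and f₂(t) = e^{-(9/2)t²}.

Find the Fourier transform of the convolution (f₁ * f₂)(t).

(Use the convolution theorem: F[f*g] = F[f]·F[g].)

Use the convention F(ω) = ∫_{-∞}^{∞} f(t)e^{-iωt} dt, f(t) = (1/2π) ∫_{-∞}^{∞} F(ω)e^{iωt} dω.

F[f₁*f₂](ω) = \frac{\pi e^{- \frac{13 \omega^{2}}{72}}}{3}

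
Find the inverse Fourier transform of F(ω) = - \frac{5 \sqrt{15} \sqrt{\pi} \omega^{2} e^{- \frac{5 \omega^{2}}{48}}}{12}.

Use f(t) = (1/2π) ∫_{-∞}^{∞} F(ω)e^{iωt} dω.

f(t) = 6 \left(\frac{48 t^{2}}{5} - 2\right) e^{- \frac{12 t^{2}}{5}}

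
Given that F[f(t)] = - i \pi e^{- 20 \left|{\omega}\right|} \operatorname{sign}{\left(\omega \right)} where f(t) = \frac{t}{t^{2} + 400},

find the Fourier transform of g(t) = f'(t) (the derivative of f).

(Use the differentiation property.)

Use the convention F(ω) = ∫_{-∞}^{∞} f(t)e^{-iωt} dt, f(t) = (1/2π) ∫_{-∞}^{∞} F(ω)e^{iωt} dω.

F[g](ω) = \pi \omega e^{- 20 \left|{\omega}\right|} \operatorname{sign}{\left(\omega \right)}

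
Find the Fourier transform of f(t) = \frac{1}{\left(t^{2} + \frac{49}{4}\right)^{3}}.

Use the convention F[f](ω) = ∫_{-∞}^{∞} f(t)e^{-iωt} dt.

F(ω) = \frac{\pi \left(49 \omega^{2} + 42 \left|{\omega}\right| + 12\right) e^{- \frac{7 \left|{\omega}\right|}{2}}}{16807}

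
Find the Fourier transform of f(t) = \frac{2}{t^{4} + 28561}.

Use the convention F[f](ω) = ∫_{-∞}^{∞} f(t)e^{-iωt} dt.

F(ω) = \frac{2 \pi e^{- \frac{13 \sqrt{2} \left|{\omega}\right|}{2}} \sin{\left(\frac{13 \sqrt{2} \left|{\omega}\right|}{2} + \frac{\pi}{4} \right)}}{2197}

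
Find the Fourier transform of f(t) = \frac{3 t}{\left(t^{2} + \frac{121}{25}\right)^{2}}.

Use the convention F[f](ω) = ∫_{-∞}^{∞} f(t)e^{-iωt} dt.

F(ω) = - \frac{15 i \pi \omega e^{- \frac{11 \left|{\omega}\right|}{5}}}{22}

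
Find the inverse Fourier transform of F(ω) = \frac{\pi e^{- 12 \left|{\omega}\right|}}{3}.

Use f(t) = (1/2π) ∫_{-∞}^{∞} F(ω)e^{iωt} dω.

f(t) = \frac{4}{t^{2} + 144}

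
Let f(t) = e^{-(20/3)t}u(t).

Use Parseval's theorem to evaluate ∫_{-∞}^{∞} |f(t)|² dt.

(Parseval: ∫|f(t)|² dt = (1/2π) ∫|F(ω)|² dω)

∫|f(t)|² dt = \frac{3}{40}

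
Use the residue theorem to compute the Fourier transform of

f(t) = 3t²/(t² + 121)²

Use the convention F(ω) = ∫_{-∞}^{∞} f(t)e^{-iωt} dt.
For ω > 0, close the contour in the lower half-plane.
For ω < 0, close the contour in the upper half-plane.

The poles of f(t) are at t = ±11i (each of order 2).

Let g(z) = f(z)e^{-iωz}; for large |z| the factor e^{-iωz} decays in the lower half-plane when ω > 0 and in the upper half-plane when ω < 0.

Case ω > 0 (lower half-plane, clockwise contour ⇒ F(ω) = -2πi·ΣRes):
  Res_{z = - 11 i} g(z) = \frac{3 i \left(1 - 11 \omega\right) e^{- 11 \omega}}{44} (pole of order 2)
  F(ω) = -2πi·ΣRes = \frac{3 \pi \left(1 - 11 \omega\right) e^{- 11 \omega}}{22}

Case ω < 0 (upper half-plane, counterclockwise contour ⇒ F(ω) = +2πi·ΣRes):
  Res_{z = 11 i} g(z) = \frac{3 i \left(- 11 \omega - 1\right) e^{11 \omega}}{44} (pole of order 2)
  F(ω) = 2πi·ΣRes = \frac{3 \pi \left(11 \omega + 1\right) e^{11 \omega}}{22}

Both cases combine into a single formula in |ω|:

F(ω) = \frac{3 \pi \left(1 - 11 \left|{\omega}\right|\right) e^{- 11 \left|{\omega}\right|}}{22}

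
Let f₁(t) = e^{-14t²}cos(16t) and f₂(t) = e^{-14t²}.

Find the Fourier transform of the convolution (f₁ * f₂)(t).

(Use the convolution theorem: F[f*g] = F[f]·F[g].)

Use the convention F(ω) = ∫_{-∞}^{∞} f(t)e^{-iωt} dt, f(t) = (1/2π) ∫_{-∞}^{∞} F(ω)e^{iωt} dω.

F[f₁*f₂](ω) = \frac{\pi \left(e^{\frac{8 \omega}{7}} + 1\right) e^{- \frac{\omega^{2}}{28} - \frac{4 \omega}{7} - \frac{32}{7}}}{28}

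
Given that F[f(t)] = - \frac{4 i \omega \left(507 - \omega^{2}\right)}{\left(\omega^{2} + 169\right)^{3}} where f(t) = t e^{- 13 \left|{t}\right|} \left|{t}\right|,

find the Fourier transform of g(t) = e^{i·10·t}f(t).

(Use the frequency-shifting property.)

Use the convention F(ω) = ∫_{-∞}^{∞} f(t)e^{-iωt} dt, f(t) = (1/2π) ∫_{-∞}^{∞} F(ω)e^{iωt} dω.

F[g](ω) = \frac{4 i \left(\omega - 10\right) \left(\left(\omega - 10\right)^{2} - 507\right)}{\left(\left(\omega - 10\right)^{2} + 169\right)^{3}}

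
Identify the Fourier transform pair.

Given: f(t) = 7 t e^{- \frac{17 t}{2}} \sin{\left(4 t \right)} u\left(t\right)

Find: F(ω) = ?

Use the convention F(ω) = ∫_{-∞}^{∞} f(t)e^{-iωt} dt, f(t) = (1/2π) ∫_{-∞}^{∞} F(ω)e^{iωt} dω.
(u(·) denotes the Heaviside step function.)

F(ω) = \frac{448 \left(2 i \omega + 17\right)}{\left(\left(2 i \omega + 17\right)^{2} + 64\right)^{2}}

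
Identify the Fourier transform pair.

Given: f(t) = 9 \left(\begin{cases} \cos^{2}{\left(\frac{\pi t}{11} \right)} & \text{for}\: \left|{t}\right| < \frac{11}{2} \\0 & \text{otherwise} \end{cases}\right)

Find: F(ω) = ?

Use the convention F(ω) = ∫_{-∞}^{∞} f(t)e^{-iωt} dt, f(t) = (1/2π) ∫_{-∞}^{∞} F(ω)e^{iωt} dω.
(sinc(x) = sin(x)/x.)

F(ω) = - \frac{198 \pi^{2} \operatorname{sinc}{\left(\frac{11 \omega}{2} \right)}}{121 \omega^{2} - 4 \pi^{2}}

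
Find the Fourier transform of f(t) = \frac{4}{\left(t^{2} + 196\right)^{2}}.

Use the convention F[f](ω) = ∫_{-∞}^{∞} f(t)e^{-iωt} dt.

F(ω) = \frac{\pi \left(14 \left|{\omega}\right| + 1\right) e^{- 14 \left|{\omega}\right|}}{1372}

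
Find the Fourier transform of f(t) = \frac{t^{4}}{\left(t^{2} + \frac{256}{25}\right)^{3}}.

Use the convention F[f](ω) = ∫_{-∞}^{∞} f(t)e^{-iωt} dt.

F(ω) = \frac{\pi \left(256 \omega^{2} - 400 \left|{\omega}\right| + 75\right) e^{- \frac{16 \left|{\omega}\right|}{5}}}{640}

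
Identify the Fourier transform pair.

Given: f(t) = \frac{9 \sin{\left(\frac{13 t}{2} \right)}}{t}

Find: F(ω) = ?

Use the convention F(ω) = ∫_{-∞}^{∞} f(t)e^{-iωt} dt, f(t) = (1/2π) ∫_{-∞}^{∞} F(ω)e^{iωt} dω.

F(ω) = \begin{cases} 9 \pi & \text{for}\: \omega > - \frac{13}{2} \wedge \omega < \frac{13}{2} \\0 & \text{otherwise} \end{cases}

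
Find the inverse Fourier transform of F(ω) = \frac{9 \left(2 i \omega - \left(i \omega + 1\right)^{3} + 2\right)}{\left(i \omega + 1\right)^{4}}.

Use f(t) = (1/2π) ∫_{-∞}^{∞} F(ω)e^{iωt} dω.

f(t) = 9 \left(t^{2} - 1\right) e^{- t} u\left(t\right)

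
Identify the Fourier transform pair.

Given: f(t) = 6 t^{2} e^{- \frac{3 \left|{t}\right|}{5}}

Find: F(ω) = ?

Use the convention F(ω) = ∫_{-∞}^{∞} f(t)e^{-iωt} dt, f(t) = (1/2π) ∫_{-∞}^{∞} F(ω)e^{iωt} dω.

F(ω) = \frac{27000 \left(3 - 25 \omega^{2}\right)}{\left(25 \omega^{2} + 9\right)^{3}}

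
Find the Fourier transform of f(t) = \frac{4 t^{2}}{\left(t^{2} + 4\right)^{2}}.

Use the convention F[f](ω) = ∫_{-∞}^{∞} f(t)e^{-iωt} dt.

F(ω) = \pi \left(1 - 2 \left|{\omega}\right|\right) e^{- 2 \left|{\omega}\right|}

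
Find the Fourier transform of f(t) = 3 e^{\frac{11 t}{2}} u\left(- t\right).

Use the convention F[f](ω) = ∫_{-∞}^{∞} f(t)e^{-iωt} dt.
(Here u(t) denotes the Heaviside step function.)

F(ω) = - \frac{6}{2 i \omega - 11}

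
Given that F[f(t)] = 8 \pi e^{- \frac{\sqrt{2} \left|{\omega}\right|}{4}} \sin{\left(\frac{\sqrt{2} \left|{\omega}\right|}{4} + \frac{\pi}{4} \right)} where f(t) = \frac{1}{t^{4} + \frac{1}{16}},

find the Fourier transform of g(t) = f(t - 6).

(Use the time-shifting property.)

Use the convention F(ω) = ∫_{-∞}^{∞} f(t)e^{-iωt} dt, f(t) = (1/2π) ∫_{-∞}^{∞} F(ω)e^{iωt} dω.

F[g](ω) = 8 \pi e^{- 6 i \omega - \frac{\sqrt{2} \left|{\omega}\right|}{4}} \sin{\left(\frac{\sqrt{2} \left|{\omega}\right|}{4} + \frac{\pi}{4} \right)}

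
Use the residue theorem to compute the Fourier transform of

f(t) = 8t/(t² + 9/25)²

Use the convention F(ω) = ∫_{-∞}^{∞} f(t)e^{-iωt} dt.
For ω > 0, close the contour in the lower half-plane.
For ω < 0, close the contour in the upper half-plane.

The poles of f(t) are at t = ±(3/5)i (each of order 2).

Let g(z) = f(z)e^{-iωz}; for large |z| the factor e^{-iωz} decays in the lower half-plane when ω > 0 and in the upper half-plane when ω < 0.

Case ω > 0 (lower half-plane, clockwise contour ⇒ F(ω) = -2πi·ΣRes):
  Res_{z = - \frac{3 i}{5}} g(z) = \frac{10 \omega e^{- \frac{3 \omega}{5}}}{3} (pole of order 2)
  F(ω) = -2πi·ΣRes = - \frac{20 i \pi \omega e^{- \frac{3 \omega}{5}}}{3}

Case ω < 0 (upper half-plane, counterclockwise contour ⇒ F(ω) = +2πi·ΣRes):
  Res_{z = \frac{3 i}{5}} g(z) = - \frac{10 \omega e^{\frac{3 \omega}{5}}}{3} (pole of order 2)
  F(ω) = 2πi·ΣRes = - \frac{20 i \pi \omega e^{\frac{3 \omega}{5}}}{3}

Both cases combine into a single formula in |ω|:

F(ω) = - \frac{20 i \pi \omega e^{- \frac{3 \left|{\omega}\right|}{5}}}{3}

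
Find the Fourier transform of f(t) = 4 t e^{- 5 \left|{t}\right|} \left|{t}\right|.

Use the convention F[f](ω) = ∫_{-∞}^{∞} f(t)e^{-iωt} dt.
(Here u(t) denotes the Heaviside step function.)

F(ω) = \frac{16 i \omega \left(\omega^{2} - 75\right)}{\left(\omega^{2} + 25\right)^{3}}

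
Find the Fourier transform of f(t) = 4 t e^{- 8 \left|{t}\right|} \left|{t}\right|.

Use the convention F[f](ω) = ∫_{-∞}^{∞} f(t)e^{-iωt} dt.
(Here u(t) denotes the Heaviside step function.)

F(ω) = \frac{16 i \omega \left(\omega^{2} - 192\right)}{\left(\omega^{2} + 64\right)^{3}}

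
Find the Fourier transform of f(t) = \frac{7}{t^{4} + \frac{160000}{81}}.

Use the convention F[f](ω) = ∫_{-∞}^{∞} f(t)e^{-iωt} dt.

F(ω) = \frac{189 \pi e^{- \frac{10 \sqrt{2} \left|{\omega}\right|}{3}} \sin{\left(\frac{10 \sqrt{2} \left|{\omega}\right|}{3} + \frac{\pi}{4} \right)}}{8000}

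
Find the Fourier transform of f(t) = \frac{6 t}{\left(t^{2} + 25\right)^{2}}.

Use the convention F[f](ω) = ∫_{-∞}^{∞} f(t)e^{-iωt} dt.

F(ω) = - \frac{3 i \pi \omega e^{- 5 \left|{\omega}\right|}}{5}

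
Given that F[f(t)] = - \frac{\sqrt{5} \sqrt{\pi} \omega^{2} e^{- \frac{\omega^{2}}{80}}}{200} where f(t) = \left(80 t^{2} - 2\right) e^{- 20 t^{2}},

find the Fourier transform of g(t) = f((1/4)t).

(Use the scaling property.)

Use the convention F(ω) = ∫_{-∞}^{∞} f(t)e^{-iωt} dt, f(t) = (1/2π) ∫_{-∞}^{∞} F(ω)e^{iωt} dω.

F[g](ω) = - \frac{8 \sqrt{5} \sqrt{\pi} \omega^{2} e^{- \frac{\omega^{2}}{5}}}{25}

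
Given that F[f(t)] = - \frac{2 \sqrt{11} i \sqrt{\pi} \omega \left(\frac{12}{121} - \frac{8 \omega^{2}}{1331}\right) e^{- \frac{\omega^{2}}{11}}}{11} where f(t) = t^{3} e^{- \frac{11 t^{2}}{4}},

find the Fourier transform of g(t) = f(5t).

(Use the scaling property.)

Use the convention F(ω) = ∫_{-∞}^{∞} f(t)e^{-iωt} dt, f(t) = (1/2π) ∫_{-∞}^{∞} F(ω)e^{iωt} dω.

F[g](ω) = \frac{8 \sqrt{11} i \sqrt{\pi} \omega \left(2 \omega^{2} - 825\right) e^{- \frac{\omega^{2}}{275}}}{9150625}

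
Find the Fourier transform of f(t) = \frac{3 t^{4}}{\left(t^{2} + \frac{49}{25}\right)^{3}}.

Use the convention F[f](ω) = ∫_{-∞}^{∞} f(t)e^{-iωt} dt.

F(ω) = \frac{3 \pi \left(49 \omega^{2} - 175 \left|{\omega}\right| + 75\right) e^{- \frac{7 \left|{\omega}\right|}{5}}}{280}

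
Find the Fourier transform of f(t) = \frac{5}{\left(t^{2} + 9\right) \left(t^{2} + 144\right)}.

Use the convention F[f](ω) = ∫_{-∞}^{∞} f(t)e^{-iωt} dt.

F(ω) = \frac{\pi \left(4 e^{9 \left|{\omega}\right|} - 1\right) e^{- 12 \left|{\omega}\right|}}{324}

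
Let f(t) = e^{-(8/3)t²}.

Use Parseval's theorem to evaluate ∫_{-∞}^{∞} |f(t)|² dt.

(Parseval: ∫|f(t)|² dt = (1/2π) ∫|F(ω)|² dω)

∫|f(t)|² dt = \frac{\sqrt{3} \sqrt{\pi}}{4}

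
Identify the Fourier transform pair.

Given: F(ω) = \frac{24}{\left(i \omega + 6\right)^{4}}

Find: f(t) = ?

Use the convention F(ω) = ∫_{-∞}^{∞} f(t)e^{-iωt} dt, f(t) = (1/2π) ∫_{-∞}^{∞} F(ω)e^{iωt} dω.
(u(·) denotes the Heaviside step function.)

f(t) = 4 t^{3} e^{- 6 t} u\left(t\right)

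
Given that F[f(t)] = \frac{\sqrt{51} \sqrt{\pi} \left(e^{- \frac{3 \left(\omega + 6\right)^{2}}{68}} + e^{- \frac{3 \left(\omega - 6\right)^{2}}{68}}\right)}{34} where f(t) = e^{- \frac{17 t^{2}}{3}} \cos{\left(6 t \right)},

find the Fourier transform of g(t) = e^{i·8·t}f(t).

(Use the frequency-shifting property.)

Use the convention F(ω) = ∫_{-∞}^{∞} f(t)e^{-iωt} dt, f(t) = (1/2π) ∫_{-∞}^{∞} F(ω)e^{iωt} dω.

F[g](ω) = \frac{\sqrt{51} \sqrt{\pi} \left(e^{\frac{18 \omega}{17}} + e^{\frac{144}{17}}\right) e^{- \frac{3 \omega^{2}}{68} + \frac{3 \omega}{17} - \frac{147}{17}}}{34}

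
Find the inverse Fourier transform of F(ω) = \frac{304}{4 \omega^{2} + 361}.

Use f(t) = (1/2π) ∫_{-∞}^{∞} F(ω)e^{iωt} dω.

f(t) = 4 e^{- \frac{19 \left|{t}\right|}{2}}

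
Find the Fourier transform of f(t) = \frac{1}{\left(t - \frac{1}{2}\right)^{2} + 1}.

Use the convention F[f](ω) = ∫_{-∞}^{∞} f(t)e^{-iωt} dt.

F(ω) = \pi e^{- \frac{i \omega}{2} - \left|{\omega}\right|}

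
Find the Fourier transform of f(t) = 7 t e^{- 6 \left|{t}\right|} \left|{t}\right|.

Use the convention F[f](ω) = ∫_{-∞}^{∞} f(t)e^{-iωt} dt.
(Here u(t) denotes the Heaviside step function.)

F(ω) = \frac{28 i \omega \left(\omega^{2} - 108\right)}{\left(\omega^{2} + 36\right)^{3}}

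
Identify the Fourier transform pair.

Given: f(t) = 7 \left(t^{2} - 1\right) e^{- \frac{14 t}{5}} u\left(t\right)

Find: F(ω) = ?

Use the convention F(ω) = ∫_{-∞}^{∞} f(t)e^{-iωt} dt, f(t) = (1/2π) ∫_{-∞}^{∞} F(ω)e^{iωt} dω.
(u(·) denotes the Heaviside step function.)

F(ω) = \frac{35 \left(250 i \omega - \left(5 i \omega + 14\right)^{3} + 700\right)}{\left(5 i \omega + 14\right)^{4}}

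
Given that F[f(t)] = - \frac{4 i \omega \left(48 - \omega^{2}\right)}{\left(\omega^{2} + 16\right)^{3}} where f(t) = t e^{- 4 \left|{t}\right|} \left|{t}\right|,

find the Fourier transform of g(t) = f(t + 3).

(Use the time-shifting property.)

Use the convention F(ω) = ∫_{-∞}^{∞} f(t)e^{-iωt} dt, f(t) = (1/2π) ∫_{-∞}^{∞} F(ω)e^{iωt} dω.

F[g](ω) = \frac{4 i \omega \left(\omega^{2} - 48\right) e^{3 i \omega}}{\left(\omega^{2} + 16\right)^{3}}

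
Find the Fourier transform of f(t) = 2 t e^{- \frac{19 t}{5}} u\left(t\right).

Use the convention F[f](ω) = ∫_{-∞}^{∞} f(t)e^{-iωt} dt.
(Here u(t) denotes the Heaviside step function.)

F(ω) = \frac{50}{\left(5 i \omega + 19\right)^{2}}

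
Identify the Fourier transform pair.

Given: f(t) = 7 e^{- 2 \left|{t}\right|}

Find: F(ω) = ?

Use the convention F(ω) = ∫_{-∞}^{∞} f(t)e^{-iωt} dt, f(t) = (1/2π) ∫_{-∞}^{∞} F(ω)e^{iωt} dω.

F(ω) = \frac{28}{\omega^{2} + 4}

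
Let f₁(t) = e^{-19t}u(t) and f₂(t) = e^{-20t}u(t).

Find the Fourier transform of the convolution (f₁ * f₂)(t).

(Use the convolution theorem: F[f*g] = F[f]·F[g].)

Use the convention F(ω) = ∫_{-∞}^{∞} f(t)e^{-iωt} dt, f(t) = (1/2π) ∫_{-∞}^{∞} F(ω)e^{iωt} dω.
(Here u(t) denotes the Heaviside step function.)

F[f₁*f₂](ω) = \frac{1}{\left(i \omega + 19\right) \left(i \omega + 20\right)}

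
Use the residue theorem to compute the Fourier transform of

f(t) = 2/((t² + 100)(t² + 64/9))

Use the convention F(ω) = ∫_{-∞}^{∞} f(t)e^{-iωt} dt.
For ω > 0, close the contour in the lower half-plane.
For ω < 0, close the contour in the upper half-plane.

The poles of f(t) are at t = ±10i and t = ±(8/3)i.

Let g(z) = f(z)e^{-iωz}; for large |z| the factor e^{-iωz} decays in the lower half-plane when ω > 0 and in the upper half-plane when ω < 0.

Case ω > 0 (lower half-plane, clockwise contour ⇒ F(ω) = -2πi·ΣRes):
  Res_{z = - 10 i} g(z) = - \frac{9 i e^{- 10 \omega}}{8360}
  Res_{z = - \frac{8 i}{3}} g(z) = \frac{27 i e^{- \frac{8 \omega}{3}}}{6688}
  F(ω) = -2πi·ΣRes = - \frac{9 \pi e^{- 10 \omega}}{4180} + \frac{27 \pi e^{- \frac{8 \omega}{3}}}{3344}

Case ω < 0 (upper half-plane, counterclockwise contour ⇒ F(ω) = +2πi·ΣRes):
  Res_{z = 10 i} g(z) = \frac{9 i e^{10 \omega}}{8360}
  Res_{z = \frac{8 i}{3}} g(z) = - \frac{27 i e^{\frac{8 \omega}{3}}}{6688}
  F(ω) = 2πi·ΣRes = \frac{9 \pi \left(15 e^{\frac{8 \omega}{3}} - 4 e^{10 \omega}\right)}{16720}

Both cases combine into a single formula in |ω|:

F(ω) = - \frac{9 \pi e^{- 10 \left|{\omega}\right|}}{4180} + \frac{27 \pi e^{- \frac{8 \left|{\omega}\right|}{3}}}{3344}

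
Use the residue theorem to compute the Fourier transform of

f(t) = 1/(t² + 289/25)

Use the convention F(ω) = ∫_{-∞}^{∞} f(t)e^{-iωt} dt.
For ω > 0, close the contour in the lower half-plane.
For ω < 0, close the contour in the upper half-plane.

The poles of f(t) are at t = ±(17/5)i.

Let g(z) = f(z)e^{-iωz}; for large |z| the factor e^{-iωz} decays in the lower half-plane when ω > 0 and in the upper half-plane when ω < 0.

Case ω > 0 (lower half-plane, clockwise contour ⇒ F(ω) = -2πi·ΣRes):
  Res_{z = - \frac{17 i}{5}} g(z) = \frac{5 i e^{- \frac{17 \omega}{5}}}{34}
  F(ω) = -2πi·ΣRes = \frac{5 \pi e^{- \frac{17 \omega}{5}}}{17}

Case ω < 0 (upper half-plane, counterclockwise contour ⇒ F(ω) = +2πi·ΣRes):
  Res_{z = \frac{17 i}{5}} g(z) = - \frac{5 i e^{\frac{17 \omega}{5}}}{34}
  F(ω) = 2πi·ΣRes = \frac{5 \pi e^{\frac{17 \omega}{5}}}{17}

Both cases combine into a single formula in |ω|:

F(ω) = \frac{5 \pi e^{- \frac{17 \left|{\omega}\right|}{5}}}{17}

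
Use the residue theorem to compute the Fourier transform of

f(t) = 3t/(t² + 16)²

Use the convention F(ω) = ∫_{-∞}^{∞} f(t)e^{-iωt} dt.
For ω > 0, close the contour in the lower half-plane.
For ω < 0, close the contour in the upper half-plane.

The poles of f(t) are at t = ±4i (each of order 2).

Let g(z) = f(z)e^{-iωz}; for large |z| the factor e^{-iωz} decays in the lower half-plane when ω > 0 and in the upper half-plane when ω < 0.

Case ω > 0 (lower half-plane, clockwise contour ⇒ F(ω) = -2πi·ΣRes):
  Res_{z = - 4 i} g(z) = \frac{3 \omega e^{- 4 \omega}}{16} (pole of order 2)
  F(ω) = -2πi·ΣRes = - \frac{3 i \pi \omega e^{- 4 \omega}}{8}

Case ω < 0 (upper half-plane, counterclockwise contour ⇒ F(ω) = +2πi·ΣRes):
  Res_{z = 4 i} g(z) = - \frac{3 \omega e^{4 \omega}}{16} (pole of order 2)
  F(ω) = 2πi·ΣRes = - \frac{3 i \pi \omega e^{4 \omega}}{8}

Both cases combine into a single formula in |ω|:

F(ω) = - \frac{3 i \pi \omega e^{- 4 \left|{\omega}\right|}}{8}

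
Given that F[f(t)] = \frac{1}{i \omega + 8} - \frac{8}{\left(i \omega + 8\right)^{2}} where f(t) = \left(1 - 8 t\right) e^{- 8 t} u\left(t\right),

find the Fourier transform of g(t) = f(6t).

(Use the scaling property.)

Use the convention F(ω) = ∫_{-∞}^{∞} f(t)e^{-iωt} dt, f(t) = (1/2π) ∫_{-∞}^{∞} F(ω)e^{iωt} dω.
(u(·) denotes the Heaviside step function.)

F[g](ω) = \frac{i \omega}{- \omega^{2} + 96 i \omega + 2304}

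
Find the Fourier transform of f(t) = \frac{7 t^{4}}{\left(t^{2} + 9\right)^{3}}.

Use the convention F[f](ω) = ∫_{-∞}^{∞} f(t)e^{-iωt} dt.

F(ω) = \frac{7 \pi \left(3 \omega^{2} - 5 \left|{\omega}\right| + 1\right) e^{- 3 \left|{\omega}\right|}}{8}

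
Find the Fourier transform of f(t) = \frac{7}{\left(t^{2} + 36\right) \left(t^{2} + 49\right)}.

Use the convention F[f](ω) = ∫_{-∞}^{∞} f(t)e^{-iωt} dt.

F(ω) = \frac{\pi \left(7 e^{\left|{\omega}\right|} - 6\right) e^{- 7 \left|{\omega}\right|}}{78}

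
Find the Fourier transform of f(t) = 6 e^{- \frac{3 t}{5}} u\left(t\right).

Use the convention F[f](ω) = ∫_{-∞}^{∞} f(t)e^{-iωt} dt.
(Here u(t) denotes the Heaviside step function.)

F(ω) = \frac{30}{5 i \omega + 3}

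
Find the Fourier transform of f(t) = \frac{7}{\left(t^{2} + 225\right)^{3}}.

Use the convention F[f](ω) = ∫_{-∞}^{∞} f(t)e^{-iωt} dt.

F(ω) = \frac{7 \pi \left(75 \omega^{2} + 15 \left|{\omega}\right| + 1\right) e^{- 15 \left|{\omega}\right|}}{2025000}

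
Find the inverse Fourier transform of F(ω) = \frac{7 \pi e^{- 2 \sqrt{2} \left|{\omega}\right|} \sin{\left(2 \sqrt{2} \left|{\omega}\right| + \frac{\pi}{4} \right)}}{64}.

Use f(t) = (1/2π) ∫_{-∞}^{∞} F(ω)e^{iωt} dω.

f(t) = \frac{7}{t^{4} + 256}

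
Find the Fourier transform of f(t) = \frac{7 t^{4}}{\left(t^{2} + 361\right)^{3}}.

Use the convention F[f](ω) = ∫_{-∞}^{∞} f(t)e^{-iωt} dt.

F(ω) = \frac{7 \pi \left(361 \omega^{2} - 95 \left|{\omega}\right| + 3\right) e^{- 19 \left|{\omega}\right|}}{152}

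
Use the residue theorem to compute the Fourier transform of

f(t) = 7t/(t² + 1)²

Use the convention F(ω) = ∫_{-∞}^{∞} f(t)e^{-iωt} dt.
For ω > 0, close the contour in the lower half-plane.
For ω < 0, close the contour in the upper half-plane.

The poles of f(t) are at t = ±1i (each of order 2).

Let g(z) = f(z)e^{-iωz}; for large |z| the factor e^{-iωz} decays in the lower half-plane when ω > 0 and in the upper half-plane when ω < 0.

Case ω > 0 (lower half-plane, clockwise contour ⇒ F(ω) = -2πi·ΣRes):
  Res_{z = - i} g(z) = \frac{7 \omega e^{- \omega}}{4} (pole of order 2)
  F(ω) = -2πi·ΣRes = - \frac{7 i \pi \omega e^{- \omega}}{2}

Case ω < 0 (upper half-plane, counterclockwise contour ⇒ F(ω) = +2πi·ΣRes):
  Res_{z = i} g(z) = - \frac{7 \omega e^{\omega}}{4} (pole of order 2)
  F(ω) = 2πi·ΣRes = - \frac{7 i \pi \omega e^{\omega}}{2}

Both cases combine into a single formula in |ω|:

F(ω) = - \frac{7 i \pi \omega e^{- \left|{\omega}\right|}}{2}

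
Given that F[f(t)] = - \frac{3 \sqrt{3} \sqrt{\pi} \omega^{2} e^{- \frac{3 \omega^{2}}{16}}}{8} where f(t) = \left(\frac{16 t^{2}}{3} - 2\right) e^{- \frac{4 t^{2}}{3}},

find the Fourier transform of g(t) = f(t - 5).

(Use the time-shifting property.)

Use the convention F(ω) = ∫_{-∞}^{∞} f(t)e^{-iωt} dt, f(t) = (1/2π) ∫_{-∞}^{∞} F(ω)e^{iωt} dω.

F[g](ω) = - \frac{3 \sqrt{3} \sqrt{\pi} \omega^{2} e^{- \frac{\omega \left(3 \omega + 80 i\right)}{16}}}{8}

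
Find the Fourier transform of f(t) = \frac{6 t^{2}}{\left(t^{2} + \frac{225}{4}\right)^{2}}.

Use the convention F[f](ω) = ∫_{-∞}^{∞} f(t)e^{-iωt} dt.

F(ω) = \frac{\pi \left(2 - 15 \left|{\omega}\right|\right) e^{- \frac{15 \left|{\omega}\right|}{2}}}{5}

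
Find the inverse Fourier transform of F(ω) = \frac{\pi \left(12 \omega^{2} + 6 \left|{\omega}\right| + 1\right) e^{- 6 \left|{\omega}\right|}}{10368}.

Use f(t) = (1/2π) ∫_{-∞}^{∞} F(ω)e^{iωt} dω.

f(t) = \frac{2}{\left(t^{2} + 36\right)^{3}}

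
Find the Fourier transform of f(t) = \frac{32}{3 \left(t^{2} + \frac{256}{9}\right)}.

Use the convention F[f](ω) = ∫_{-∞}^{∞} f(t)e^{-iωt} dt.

F(ω) = 2 \pi e^{- \frac{16 \left|{\omega}\right|}{3}}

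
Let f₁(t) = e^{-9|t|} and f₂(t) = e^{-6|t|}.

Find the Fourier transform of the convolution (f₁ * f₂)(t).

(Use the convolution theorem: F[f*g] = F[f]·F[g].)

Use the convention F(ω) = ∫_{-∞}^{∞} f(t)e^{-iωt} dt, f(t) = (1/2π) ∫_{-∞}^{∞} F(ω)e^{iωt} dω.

F[f₁*f₂](ω) = \frac{216}{\left(\omega^{2} + 36\right) \left(\omega^{2} + 81\right)}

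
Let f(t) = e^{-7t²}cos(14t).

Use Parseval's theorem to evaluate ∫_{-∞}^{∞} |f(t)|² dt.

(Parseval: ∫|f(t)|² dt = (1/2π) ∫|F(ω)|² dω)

∫|f(t)|² dt = \frac{\sqrt{14} \sqrt{\pi} \left(1 + e^{14}\right)}{28 e^{14}}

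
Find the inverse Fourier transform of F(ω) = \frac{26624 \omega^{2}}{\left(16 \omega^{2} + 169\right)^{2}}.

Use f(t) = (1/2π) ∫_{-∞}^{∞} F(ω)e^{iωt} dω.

f(t) = 8 \left(1 - \frac{13 \left|{t}\right|}{4}\right) e^{- \frac{13 \left|{t}\right|}{4}}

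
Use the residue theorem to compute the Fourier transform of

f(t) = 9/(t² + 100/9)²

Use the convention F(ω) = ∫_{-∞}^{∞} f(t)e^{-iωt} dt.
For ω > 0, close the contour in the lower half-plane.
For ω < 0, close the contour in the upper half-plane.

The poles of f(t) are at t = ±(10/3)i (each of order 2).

Let g(z) = f(z)e^{-iωz}; for large |z| the factor e^{-iωz} decays in the lower half-plane when ω > 0 and in the upper half-plane when ω < 0.

Case ω > 0 (lower half-plane, clockwise contour ⇒ F(ω) = -2πi·ΣRes):
  Res_{z = - \frac{10 i}{3}} g(z) = \frac{81 i \left(10 \omega + 3\right) e^{- \frac{10 \omega}{3}}}{4000} (pole of order 2)
  F(ω) = -2πi·ΣRes = \frac{81 \pi \left(10 \omega + 3\right) e^{- \frac{10 \omega}{3}}}{2000}

Case ω < 0 (upper half-plane, counterclockwise contour ⇒ F(ω) = +2πi·ΣRes):
  Res_{z = \frac{10 i}{3}} g(z) = \frac{81 i \left(10 \omega - 3\right) e^{\frac{10 \omega}{3}}}{4000} (pole of order 2)
  F(ω) = 2πi·ΣRes = \frac{81 \pi \left(3 - 10 \omega\right) e^{\frac{10 \omega}{3}}}{2000}

Both cases combine into a single formula in |ω|:

F(ω) = \frac{81 \pi \left(10 \left|{\omega}\right| + 3\right) e^{- \frac{10 \left|{\omega}\right|}{3}}}{2000}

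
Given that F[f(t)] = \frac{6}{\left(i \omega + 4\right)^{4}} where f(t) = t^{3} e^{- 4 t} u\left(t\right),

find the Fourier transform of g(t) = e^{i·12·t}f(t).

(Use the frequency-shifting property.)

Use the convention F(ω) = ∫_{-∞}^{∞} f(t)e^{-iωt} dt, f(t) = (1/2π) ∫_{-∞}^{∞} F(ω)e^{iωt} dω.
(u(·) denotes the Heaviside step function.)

F[g](ω) = \frac{6}{\left(i \left(\omega - 12\right) + 4\right)^{4}}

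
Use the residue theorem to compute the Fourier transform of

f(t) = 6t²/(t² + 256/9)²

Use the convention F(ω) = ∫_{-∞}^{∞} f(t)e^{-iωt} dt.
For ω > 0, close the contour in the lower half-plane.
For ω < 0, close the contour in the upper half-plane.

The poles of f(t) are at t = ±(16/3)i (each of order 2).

Let g(z) = f(z)e^{-iωz}; for large |z| the factor e^{-iωz} decays in the lower half-plane when ω > 0 and in the upper half-plane when ω < 0.

Case ω > 0 (lower half-plane, clockwise contour ⇒ F(ω) = -2πi·ΣRes):
  Res_{z = - \frac{16 i}{3}} g(z) = \frac{3 i \left(3 - 16 \omega\right) e^{- \frac{16 \omega}{3}}}{32} (pole of order 2)
  F(ω) = -2πi·ΣRes = \frac{3 \pi \left(3 - 16 \omega\right) e^{- \frac{16 \omega}{3}}}{16}

Case ω < 0 (upper half-plane, counterclockwise contour ⇒ F(ω) = +2πi·ΣRes):
  Res_{z = \frac{16 i}{3}} g(z) = \frac{3 i \left(- 16 \omega - 3\right) e^{\frac{16 \omega}{3}}}{32} (pole of order 2)
  F(ω) = 2πi·ΣRes = \frac{3 \pi \left(16 \omega + 3\right) e^{\frac{16 \omega}{3}}}{16}

Both cases combine into a single formula in |ω|:

F(ω) = \frac{3 \pi \left(3 - 16 \left|{\omega}\right|\right) e^{- \frac{16 \left|{\omega}\right|}{3}}}{16}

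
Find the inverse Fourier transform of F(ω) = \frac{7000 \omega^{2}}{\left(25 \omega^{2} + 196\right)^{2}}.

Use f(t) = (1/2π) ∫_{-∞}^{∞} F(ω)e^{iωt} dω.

f(t) = \left(1 - \frac{14 \left|{t}\right|}{5}\right) e^{- \frac{14 \left|{t}\right|}{5}}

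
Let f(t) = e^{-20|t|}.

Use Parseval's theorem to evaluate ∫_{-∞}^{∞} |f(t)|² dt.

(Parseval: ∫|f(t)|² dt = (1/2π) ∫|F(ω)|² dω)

∫|f(t)|² dt = \frac{1}{20}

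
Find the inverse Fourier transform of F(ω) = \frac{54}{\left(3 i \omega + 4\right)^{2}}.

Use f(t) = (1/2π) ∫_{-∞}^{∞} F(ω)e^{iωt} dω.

f(t) = 6 t e^{- \frac{4 t}{3}} u\left(t\right)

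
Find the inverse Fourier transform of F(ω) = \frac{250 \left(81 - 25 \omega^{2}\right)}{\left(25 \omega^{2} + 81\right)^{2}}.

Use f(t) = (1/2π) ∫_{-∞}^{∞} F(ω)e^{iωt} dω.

f(t) = 5 e^{- \frac{9 \left|{t}\right|}{5}} \left|{t}\right|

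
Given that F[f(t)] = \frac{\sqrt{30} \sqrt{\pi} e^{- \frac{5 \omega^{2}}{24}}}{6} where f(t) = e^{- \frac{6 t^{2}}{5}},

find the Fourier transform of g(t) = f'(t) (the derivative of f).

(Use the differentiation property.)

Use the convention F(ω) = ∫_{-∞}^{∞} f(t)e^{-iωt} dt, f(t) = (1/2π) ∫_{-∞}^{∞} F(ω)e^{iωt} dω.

F[g](ω) = \frac{\sqrt{30} i \sqrt{\pi} \omega e^{- \frac{5 \omega^{2}}{24}}}{6}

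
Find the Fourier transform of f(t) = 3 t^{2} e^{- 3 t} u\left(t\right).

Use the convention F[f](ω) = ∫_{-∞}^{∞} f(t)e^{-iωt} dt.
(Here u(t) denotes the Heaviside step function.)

F(ω) = \frac{6}{\left(i \omega + 3\right)^{3}}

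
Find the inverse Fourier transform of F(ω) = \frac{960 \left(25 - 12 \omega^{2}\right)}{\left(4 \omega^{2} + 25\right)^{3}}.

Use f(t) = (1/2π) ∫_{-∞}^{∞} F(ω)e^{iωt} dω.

f(t) = 6 t^{2} e^{- \frac{5 \left|{t}\right|}{2}}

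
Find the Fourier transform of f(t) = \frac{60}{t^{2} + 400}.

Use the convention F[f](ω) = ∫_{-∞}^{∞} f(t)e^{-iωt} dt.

F(ω) = 3 \pi e^{- 20 \left|{\omega}\right|}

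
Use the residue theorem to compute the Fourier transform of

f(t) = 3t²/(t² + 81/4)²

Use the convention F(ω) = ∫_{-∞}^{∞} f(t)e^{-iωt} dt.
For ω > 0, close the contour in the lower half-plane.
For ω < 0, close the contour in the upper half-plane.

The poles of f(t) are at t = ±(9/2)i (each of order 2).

Let g(z) = f(z)e^{-iωz}; for large |z| the factor e^{-iωz} decays in the lower half-plane when ω > 0 and in the upper half-plane when ω < 0.

Case ω > 0 (lower half-plane, clockwise contour ⇒ F(ω) = -2πi·ΣRes):
  Res_{z = - \frac{9 i}{2}} g(z) = \frac{i \left(2 - 9 \omega\right) e^{- \frac{9 \omega}{2}}}{12} (pole of order 2)
  F(ω) = -2πi·ΣRes = \frac{\pi \left(2 - 9 \omega\right) e^{- \frac{9 \omega}{2}}}{6}

Case ω < 0 (upper half-plane, counterclockwise contour ⇒ F(ω) = +2πi·ΣRes):
  Res_{z = \frac{9 i}{2}} g(z) = \frac{i \left(- 9 \omega - 2\right) e^{\frac{9 \omega}{2}}}{12} (pole of order 2)
  F(ω) = 2πi·ΣRes = \frac{\pi \left(9 \omega + 2\right) e^{\frac{9 \omega}{2}}}{6}

Both cases combine into a single formula in |ω|:

F(ω) = \frac{\pi \left(2 - 9 \left|{\omega}\right|\right) e^{- \frac{9 \left|{\omega}\right|}{2}}}{6}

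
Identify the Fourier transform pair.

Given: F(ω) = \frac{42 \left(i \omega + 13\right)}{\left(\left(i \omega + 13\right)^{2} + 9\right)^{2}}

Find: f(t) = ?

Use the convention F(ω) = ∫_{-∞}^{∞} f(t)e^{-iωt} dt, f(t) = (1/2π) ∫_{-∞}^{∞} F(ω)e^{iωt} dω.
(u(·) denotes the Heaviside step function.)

f(t) = 7 t e^{- 13 t} \sin{\left(3 t \right)} u\left(t\right)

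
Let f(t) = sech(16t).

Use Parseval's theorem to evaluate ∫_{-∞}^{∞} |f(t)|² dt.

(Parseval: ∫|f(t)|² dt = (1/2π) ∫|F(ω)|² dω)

∫|f(t)|² dt = \frac{1}{8}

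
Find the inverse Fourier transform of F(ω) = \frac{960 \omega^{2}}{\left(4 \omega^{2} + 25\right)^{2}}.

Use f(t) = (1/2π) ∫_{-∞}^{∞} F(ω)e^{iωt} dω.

f(t) = 6 \left(1 - \frac{5 \left|{t}\right|}{2}\right) e^{- \frac{5 \left|{t}\right|}{2}}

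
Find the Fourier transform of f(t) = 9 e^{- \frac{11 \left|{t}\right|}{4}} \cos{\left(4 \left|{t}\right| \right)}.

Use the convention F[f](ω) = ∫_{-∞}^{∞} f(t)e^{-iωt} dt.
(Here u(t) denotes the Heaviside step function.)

F(ω) = \frac{792 \left(16 \omega^{2} + 377\right)}{256 \omega^{4} - 4320 \omega^{2} + 142129}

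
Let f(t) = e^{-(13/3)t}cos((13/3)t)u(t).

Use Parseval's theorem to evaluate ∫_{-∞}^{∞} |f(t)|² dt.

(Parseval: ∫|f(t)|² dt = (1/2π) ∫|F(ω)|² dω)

∫|f(t)|² dt = \frac{9}{104}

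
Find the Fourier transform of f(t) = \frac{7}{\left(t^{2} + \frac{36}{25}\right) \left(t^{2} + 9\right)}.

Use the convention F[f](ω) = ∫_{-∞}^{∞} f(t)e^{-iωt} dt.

F(ω) = - \frac{25 \pi e^{- 3 \left|{\omega}\right|}}{81} + \frac{125 \pi e^{- \frac{6 \left|{\omega}\right|}{5}}}{162}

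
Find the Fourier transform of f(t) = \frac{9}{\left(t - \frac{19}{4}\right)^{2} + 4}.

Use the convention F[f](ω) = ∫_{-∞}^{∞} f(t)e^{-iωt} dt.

F(ω) = \frac{9 \pi e^{- \frac{19 i \omega}{4} - 2 \left|{\omega}\right|}}{2}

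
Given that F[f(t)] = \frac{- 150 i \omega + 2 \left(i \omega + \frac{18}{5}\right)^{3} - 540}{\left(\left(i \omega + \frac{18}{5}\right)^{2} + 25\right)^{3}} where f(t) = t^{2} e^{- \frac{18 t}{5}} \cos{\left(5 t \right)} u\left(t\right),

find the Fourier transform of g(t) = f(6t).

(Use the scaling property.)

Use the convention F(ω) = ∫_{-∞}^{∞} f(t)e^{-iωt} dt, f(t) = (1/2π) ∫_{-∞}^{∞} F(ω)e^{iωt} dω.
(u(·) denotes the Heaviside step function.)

F[g](ω) = \frac{9000 \left(- 337500 i \omega + \left(5 i \omega + 108\right)^{3} - 7290000\right)}{\left(\left(5 i \omega + 108\right)^{2} + 22500\right)^{3}}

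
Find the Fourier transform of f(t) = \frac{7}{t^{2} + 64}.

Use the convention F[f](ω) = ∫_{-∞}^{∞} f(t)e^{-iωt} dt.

F(ω) = \frac{7 \pi e^{- 8 \left|{\omega}\right|}}{8}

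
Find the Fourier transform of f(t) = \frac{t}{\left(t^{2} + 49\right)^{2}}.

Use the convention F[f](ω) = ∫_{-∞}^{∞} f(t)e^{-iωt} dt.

F(ω) = - \frac{i \pi \omega e^{- 7 \left|{\omega}\right|}}{14}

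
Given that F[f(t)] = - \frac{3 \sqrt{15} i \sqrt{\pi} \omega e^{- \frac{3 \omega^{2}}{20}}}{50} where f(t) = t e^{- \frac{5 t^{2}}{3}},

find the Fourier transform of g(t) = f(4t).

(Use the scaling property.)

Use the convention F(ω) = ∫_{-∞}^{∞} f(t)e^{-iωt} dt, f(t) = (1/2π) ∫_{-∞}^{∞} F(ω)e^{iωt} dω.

F[g](ω) = - \frac{3 \sqrt{15} i \sqrt{\pi} \omega e^{- \frac{3 \omega^{2}}{320}}}{800}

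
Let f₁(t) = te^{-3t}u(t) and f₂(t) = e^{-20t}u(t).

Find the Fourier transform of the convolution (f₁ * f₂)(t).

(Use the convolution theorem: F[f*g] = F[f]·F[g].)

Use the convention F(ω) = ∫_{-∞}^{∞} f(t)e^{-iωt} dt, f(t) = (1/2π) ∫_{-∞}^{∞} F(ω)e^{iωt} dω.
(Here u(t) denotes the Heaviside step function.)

F[f₁*f₂](ω) = \frac{1}{\left(i \omega + 3\right)^{2} \left(i \omega + 20\right)}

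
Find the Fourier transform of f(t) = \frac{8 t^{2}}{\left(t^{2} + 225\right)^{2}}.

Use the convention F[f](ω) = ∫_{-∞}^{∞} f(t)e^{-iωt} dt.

F(ω) = \frac{4 \pi \left(1 - 15 \left|{\omega}\right|\right) e^{- 15 \left|{\omega}\right|}}{15}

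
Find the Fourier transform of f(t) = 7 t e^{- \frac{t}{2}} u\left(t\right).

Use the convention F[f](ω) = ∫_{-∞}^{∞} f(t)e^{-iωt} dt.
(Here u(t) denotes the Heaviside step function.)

F(ω) = \frac{28}{\left(2 i \omega + 1\right)^{2}}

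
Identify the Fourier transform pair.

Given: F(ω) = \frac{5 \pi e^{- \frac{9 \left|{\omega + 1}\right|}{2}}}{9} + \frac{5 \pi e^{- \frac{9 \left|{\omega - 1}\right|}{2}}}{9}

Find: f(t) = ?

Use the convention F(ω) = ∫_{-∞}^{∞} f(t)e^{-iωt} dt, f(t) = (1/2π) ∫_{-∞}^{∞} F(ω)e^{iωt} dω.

f(t) = \frac{5 \cos{\left(t \right)}}{t^{2} + \frac{81}{4}}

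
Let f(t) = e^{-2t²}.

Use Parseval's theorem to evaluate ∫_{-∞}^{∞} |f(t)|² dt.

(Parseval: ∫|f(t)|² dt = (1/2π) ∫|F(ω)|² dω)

∫|f(t)|² dt = \frac{\sqrt{\pi}}{2}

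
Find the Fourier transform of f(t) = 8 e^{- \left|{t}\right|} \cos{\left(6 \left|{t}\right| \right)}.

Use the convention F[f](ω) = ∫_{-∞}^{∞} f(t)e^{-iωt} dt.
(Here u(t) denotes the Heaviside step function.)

F(ω) = \frac{16 \left(\omega^{2} + 37\right)}{\omega^{4} - 70 \omega^{2} + 1369}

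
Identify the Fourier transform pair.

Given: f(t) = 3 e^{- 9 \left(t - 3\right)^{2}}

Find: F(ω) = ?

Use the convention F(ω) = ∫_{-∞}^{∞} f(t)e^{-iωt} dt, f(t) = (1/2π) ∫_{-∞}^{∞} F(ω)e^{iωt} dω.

F(ω) = \sqrt{\pi} e^{- \frac{\omega \left(\omega + 108 i\right)}{36}}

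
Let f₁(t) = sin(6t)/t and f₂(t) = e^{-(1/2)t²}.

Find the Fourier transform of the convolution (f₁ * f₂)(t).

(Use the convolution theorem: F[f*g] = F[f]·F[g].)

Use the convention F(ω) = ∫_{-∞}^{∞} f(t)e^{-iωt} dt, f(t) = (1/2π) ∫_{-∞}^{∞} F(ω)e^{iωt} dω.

F[f₁*f₂](ω) = \begin{cases} \sqrt{2} \pi^{\frac{3}{2}} e^{- \frac{\omega^{2}}{2}} & \text{for}\: \omega > -6 \wedge \omega < 6 \\0 & \text{otherwise} \end{cases}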